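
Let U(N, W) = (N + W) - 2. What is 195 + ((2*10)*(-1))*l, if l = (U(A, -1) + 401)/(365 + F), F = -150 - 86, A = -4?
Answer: 17275/129 ≈ 133.91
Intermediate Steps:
U(N, W) = -2 + N + W
F = -236
l = 394/129 (l = ((-2 - 4 - 1) + 401)/(365 - 236) = (-7 + 401)/129 = 394*(1/129) = 394/129 ≈ 3.0543)
195 + ((2*10)*(-1))*l = 195 + ((2*10)*(-1))*(394/129) = 195 + (20*(-1))*(394/129) = 195 - 20*394/129 = 195 - 7880/129 = 17275/129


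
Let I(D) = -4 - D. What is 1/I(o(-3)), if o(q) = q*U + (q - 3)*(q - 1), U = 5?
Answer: -1/13 ≈ -0.076923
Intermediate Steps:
o(q) = 5*q + (-1 + q)*(-3 + q) (o(q) = q*5 + (q - 3)*(q - 1) = 5*q + (-3 + q)*(-1 + q) = 5*q + (-1 + q)*(-3 + q))
1/I(o(-3)) = 1/(-4 - (3 - 3 + (-3)**2)) = 1/(-4 - (3 - 3 + 9)) = 1/(-4 - 1*9) = 1/(-4 - 9) = 1/(-13) = -1/13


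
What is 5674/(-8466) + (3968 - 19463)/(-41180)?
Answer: -10247465/34862988 ≈ -0.29394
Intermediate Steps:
5674/(-8466) + (3968 - 19463)/(-41180) = 5674*(-1/8466) - 15495*(-1/41180) = -2837/4233 + 3099/8236 = -10247465/34862988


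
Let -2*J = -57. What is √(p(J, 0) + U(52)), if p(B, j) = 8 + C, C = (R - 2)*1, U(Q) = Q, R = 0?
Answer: √58 ≈ 7.6158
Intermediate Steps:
J = 57/2 (J = -½*(-57) = 57/2 ≈ 28.500)
C = -2 (C = (0 - 2)*1 = -2*1 = -2)
p(B, j) = 6 (p(B, j) = 8 - 2 = 6)
√(p(J, 0) + U(52)) = √(6 + 52) = √58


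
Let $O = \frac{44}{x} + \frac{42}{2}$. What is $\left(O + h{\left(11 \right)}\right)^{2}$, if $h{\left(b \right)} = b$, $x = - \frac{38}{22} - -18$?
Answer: $\frac{38588944}{32041} \approx 1204.4$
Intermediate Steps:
$x = \frac{179}{11}$ ($x = \left(-38\right) \frac{1}{22} + 18 = - \frac{19}{11} + 18 = \frac{179}{11} \approx 16.273$)
$O = \frac{4243}{179}$ ($O = \frac{44}{\frac{179}{11}} + \frac{42}{2} = 44 \cdot \frac{11}{179} + 42 \cdot \frac{1}{2} = \frac{484}{179} + 21 = \frac{4243}{179} \approx 23.704$)
$\left(O + h{\left(11 \right)}\right)^{2} = \left(\frac{4243}{179} + 11\right)^{2} = \left(\frac{6212}{179}\right)^{2} = \frac{38588944}{32041}$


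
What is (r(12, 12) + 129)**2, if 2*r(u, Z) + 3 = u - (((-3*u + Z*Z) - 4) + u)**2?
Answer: 173949721/4 ≈ 4.3487e+7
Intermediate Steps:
r(u, Z) = -3/2 + u/2 - (-4 + Z**2 - 2*u)**2/2 (r(u, Z) = -3/2 + (u - (((-3*u + Z*Z) - 4) + u)**2)/2 = -3/2 + (u - (((-3*u + Z**2) - 4) + u)**2)/2 = -3/2 + (u - (((Z**2 - 3*u) - 4) + u)**2)/2 = -3/2 + (u - ((-4 + Z**2 - 3*u) + u)**2)/2 = -3/2 + (u - (-4 + Z**2 - 2*u)**2)/2 = -3/2 + (u/2 - (-4 + Z**2 - 2*u)**2/2) = -3/2 + u/2 - (-4 + Z**2 - 2*u)**2/2)
(r(12, 12) + 129)**2 = ((-3/2 + (1/2)*12 - (4 - 1*12**2 + 2*12)**2/2) + 129)**2 = ((-3/2 + 6 - (4 - 1*144 + 24)**2/2) + 129)**2 = ((-3/2 + 6 - (4 - 144 + 24)**2/2) + 129)**2 = ((-3/2 + 6 - 1/2*(-116)**2) + 129)**2 = ((-3/2 + 6 - 1/2*13456) + 129)**2 = ((-3/2 + 6 - 6728) + 129)**2 = (-13447/2 + 129)**2 = (-13189/2)**2 = 173949721/4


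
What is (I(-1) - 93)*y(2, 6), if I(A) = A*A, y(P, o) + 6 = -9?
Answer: 1380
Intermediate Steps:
y(P, o) = -15 (y(P, o) = -6 - 9 = -15)
I(A) = A²
(I(-1) - 93)*y(2, 6) = ((-1)² - 93)*(-15) = (1 - 93)*(-15) = -92*(-15) = 1380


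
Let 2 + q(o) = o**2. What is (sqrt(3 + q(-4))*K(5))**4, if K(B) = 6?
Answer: 374544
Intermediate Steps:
q(o) = -2 + o**2
(sqrt(3 + q(-4))*K(5))**4 = (sqrt(3 + (-2 + (-4)**2))*6)**4 = (sqrt(3 + (-2 + 16))*6)**4 = (sqrt(3 + 14)*6)**4 = (sqrt(17)*6)**4 = (6*sqrt(17))**4 = 374544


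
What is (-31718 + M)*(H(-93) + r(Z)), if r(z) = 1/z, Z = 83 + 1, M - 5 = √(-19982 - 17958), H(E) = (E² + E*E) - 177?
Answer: -15202842215/28 + 1438165*I*√9485/42 ≈ -5.4296e+8 + 3.3349e+6*I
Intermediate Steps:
H(E) = -177 + 2*E² (H(E) = (E² + E²) - 177 = 2*E² - 177 = -177 + 2*E²)
M = 5 + 2*I*√9485 (M = 5 + √(-19982 - 17958) = 5 + √(-37940) = 5 + 2*I*√9485 ≈ 5.0 + 194.78*I)
Z = 84
(-31718 + M)*(H(-93) + r(Z)) = (-31718 + (5 + 2*I*√9485))*((-177 + 2*(-93)²) + 1/84) = (-31713 + 2*I*√9485)*((-177 + 2*8649) + 1/84) = (-31713 + 2*I*√9485)*((-177 + 17298) + 1/84) = (-31713 + 2*I*√9485)*(17121 + 1/84) = (-31713 + 2*I*√9485)*(1438165/84) = -15202842215/28 + 1438165*I*√9485/42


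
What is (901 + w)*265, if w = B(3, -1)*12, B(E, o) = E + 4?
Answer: 261025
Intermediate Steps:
B(E, o) = 4 + E
w = 84 (w = (4 + 3)*12 = 7*12 = 84)
(901 + w)*265 = (901 + 84)*265 = 985*265 = 261025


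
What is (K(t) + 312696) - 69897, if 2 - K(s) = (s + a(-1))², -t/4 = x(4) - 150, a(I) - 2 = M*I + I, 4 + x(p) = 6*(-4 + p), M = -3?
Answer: -141599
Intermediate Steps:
x(p) = -28 + 6*p (x(p) = -4 + 6*(-4 + p) = -4 + (-24 + 6*p) = -28 + 6*p)
a(I) = 2 - 2*I (a(I) = 2 + (-3*I + I) = 2 - 2*I)
t = 616 (t = -4*((-28 + 6*4) - 150) = -4*((-28 + 24) - 150) = -4*(-4 - 150) = -4*(-154) = 616)
K(s) = 2 - (4 + s)² (K(s) = 2 - (s + (2 - 2*(-1)))² = 2 - (s + (2 + 2))² = 2 - (s + 4)² = 2 - (4 + s)²)
(K(t) + 312696) - 69897 = ((2 - (4 + 616)²) + 312696) - 69897 = ((2 - 1*620²) + 312696) - 69897 = ((2 - 1*384400) + 312696) - 69897 = ((2 - 384400) + 312696) - 69897 = (-384398 + 312696) - 69897 = -71702 - 69897 = -141599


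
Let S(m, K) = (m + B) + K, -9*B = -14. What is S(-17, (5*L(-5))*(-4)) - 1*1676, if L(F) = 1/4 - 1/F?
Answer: -15304/9 ≈ -1700.4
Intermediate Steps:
B = 14/9 (B = -1/9*(-14) = 14/9 ≈ 1.5556)
L(F) = 1/4 - 1/F (L(F) = 1*(1/4) - 1/F = 1/4 - 1/F)
S(m, K) = 14/9 + K + m (S(m, K) = (m + 14/9) + K = (14/9 + m) + K = 14/9 + K + m)
S(-17, (5*L(-5))*(-4)) - 1*1676 = (14/9 + (5*((1/4)*(-4 - 5)/(-5)))*(-4) - 17) - 1*1676 = (14/9 + (5*((1/4)*(-1/5)*(-9)))*(-4) - 17) - 1676 = (14/9 + (5*(9/20))*(-4) - 17) - 1676 = (14/9 + (9/4)*(-4) - 17) - 1676 = (14/9 - 9 - 17) - 1676 = -220/9 - 1676 = -15304/9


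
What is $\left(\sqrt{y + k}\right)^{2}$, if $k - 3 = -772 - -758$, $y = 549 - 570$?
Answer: $-32$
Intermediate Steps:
$y = -21$
$k = -11$ ($k = 3 - 14 = -11$)
$\left(\sqrt{y + k}\right)^{2} = \left(\sqrt{-21 - 11}\right)^{2} = \left(\sqrt{-32}\right)^{2} = \left(4 i \sqrt{2}\right)^{2} = -32$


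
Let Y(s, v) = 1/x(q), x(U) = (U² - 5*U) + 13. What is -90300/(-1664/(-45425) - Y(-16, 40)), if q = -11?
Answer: -775254847500/269071 ≈ -2.8812e+6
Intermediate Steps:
x(U) = 13 + U² - 5*U
Y(s, v) = 1/189 (Y(s, v) = 1/(13 + (-11)² - 5*(-11)) = 1/(13 + 121 + 55) = 1/189)
-90300/(-1664/(-45425) - Y(-16, 40)) = -90300/(-1664/(-45425) - 1*1/189) = -90300/(-1664*(-1/45425) - 1/189) = -90300/(1664/45425 - 1/189) = -90300/269071/8585325 = -90300*8585325/269071 = -775254847500/269071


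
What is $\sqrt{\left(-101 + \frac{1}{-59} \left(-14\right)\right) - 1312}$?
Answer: $\frac{i \sqrt{4917827}}{59} \approx 37.587 i$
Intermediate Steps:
$\sqrt{\left(-101 + \frac{1}{-59} \left(-14\right)\right) - 1312} = \sqrt{\left(-101 - - \frac{14}{59}\right) - 1312} = \sqrt{\left(-101 + \frac{14}{59}\right) - 1312} = \sqrt{- \frac{5945}{59} - 1312} = \sqrt{- \frac{83353}{59}} = \frac{i \sqrt{4917827}}{59}$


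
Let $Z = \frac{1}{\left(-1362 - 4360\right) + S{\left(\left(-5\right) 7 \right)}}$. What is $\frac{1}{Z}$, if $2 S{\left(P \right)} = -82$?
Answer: $-5763$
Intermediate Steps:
$S{\left(P \right)} = -41$ ($S{\left(P \right)} = \frac{1}{2} \left(-82\right) = -41$)
$Z = - \frac{1}{5763}$ ($Z = \frac{1}{\left(-1362 - 4360\right) - 41} = \frac{1}{-5722 - 41} = \frac{1}{-5763} = - \frac{1}{5763} \approx -0.00017352$)
$\frac{1}{Z} = \frac{1}{- \frac{1}{5763}} = -5763$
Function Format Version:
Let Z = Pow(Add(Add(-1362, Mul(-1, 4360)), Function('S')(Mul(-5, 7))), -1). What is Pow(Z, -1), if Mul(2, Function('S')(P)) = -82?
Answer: -5763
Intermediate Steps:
Function('S')(P) = -41 (Function('S')(P) = Mul(Rational(1, 2), -82) = -41)
Z = Rational(-1, 5763) (Z = Pow(Add(Add(-1362, Mul(-1, 4360)), -41), -1) = Pow(Add(Add(-1362, -4360), -41), -1) = Pow(Add(-5722, -41), -1) = Pow(-5763, -1) = Rational(-1, 5763) ≈ -0.00017352)
Pow(Z, -1) = Pow(Rational(-1, 5763), -1) = -5763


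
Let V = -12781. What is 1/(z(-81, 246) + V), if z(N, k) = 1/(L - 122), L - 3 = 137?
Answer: -18/230057 ≈ -7.8241e-5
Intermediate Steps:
L = 140 (L = 3 + 137 = 140)
z(N, k) = 1/18 (z(N, k) = 1/(140 - 122) = 1/18)
1/(z(-81, 246) + V) = 1/(1/18 - 12781) = 1/(-230057/18) = -18/230057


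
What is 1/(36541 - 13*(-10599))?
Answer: 1/174328 ≈ 5.7363e-6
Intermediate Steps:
1/(36541 - 13*(-10599)) = 1/(36541 + 137787) = 1/174328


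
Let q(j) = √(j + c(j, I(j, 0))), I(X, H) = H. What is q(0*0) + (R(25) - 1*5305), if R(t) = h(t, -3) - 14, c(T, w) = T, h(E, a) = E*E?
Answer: -4694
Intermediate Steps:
h(E, a) = E²
R(t) = -14 + t² (R(t) = t² - 14 = -14 + t²)
q(j) = √2*√j (q(j) = √(j + j) = √(2*j) = √2*√j)
q(0*0) + (R(25) - 1*5305) = √2*√(0*0) + ((-14 + 25²) - 1*5305) = √2*√0 + ((-14 + 625) - 5305) = √2*0 + (611 - 5305) = 0 - 4694 = -4694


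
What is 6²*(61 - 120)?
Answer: -2124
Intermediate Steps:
6²*(61 - 120) = 36*(-59) = -2124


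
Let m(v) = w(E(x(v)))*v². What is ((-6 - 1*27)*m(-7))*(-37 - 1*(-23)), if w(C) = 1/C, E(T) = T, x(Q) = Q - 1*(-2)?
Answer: -22638/5 ≈ -4527.6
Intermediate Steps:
x(Q) = 2 + Q (x(Q) = Q + 2 = 2 + Q)
w(C) = 1/C
m(v) = v²/(2 + v)
((-6 - 1*27)*m(-7))*(-37 - 1*(-23)) = ((-6 - 1*27)*((-7)²/(2 - 7)))*(-37 - 1*(-23)) = ((-6 - 27)*(49/(-5)))*(-37 + 23) = -1617*(-1)/5*(-14) = -33*(-49/5)*(-14) = (1617/5)*(-14) = -22638/5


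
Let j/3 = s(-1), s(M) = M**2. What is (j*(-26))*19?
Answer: -1482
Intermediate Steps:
j = 3 (j = 3*(-1)**2 = 3*1 = 3)
(j*(-26))*19 = (3*(-26))*19 = -78*19 = -1482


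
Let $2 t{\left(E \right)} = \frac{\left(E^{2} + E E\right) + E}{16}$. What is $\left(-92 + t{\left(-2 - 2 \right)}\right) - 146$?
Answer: $- \frac{1897}{8} \approx -237.13$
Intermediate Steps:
$t{\left(E \right)} = \frac{E^{2}}{16} + \frac{E}{32}$ ($t{\left(E \right)} = \frac{\left(\left(E^{2} + E E\right) + E\right) \frac{1}{16}}{2} = \frac{\left(\left(E^{2} + E^{2}\right) + E\right) \frac{1}{16}}{2} = \frac{\left(2 E^{2} + E\right) \frac{1}{16}}{2} = \frac{\left(E + 2 E^{2}\right) \frac{1}{16}}{2} = \frac{\frac{E^{2}}{8} + \frac{E}{16}}{2} = \frac{E^{2}}{16} + \frac{E}{32}$)
$\left(-92 + t{\left(-2 - 2 \right)}\right) - 146 = \left(-92 + \frac{\left(-2 - 2\right) \left(1 + 2 \left(-2 - 2\right)\right)}{32}\right) - 146 = \left(-92 + \frac{1}{32} \left(-4\right) \left(1 + 2 \left(-4\right)\right)\right) - 146 = \left(-92 + \frac{1}{32} \left(-4\right) \left(1 - 8\right)\right) - 146 = \left(-92 + \frac{1}{32} \left(-4\right) \left(-7\right)\right) - 146 = \left(-92 + \frac{7}{8}\right) - 146 = - \frac{729}{8} - 146 = - \frac{1897}{8}$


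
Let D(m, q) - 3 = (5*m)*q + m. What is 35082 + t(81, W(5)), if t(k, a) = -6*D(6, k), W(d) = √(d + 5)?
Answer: 20448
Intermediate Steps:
W(d) = √(5 + d)
D(m, q) = 3 + m + 5*m*q (D(m, q) = 3 + ((5*m)*q + m) = 3 + (5*m*q + m) = 3 + (m + 5*m*q) = 3 + m + 5*m*q)
t(k, a) = -54 - 180*k (t(k, a) = -6*(3 + 6 + 5*6*k) = -6*(3 + 6 + 30*k) = -6*(9 + 30*k) = -54 - 180*k)
35082 + t(81, W(5)) = 35082 + (-54 - 180*81) = 35082 + (-54 - 14580) = 35082 - 14634 = 20448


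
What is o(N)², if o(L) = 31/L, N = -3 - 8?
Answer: 961/121 ≈ 7.9421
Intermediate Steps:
N = -11
o(N)² = (31/(-11))² = (31*(-1/11))² = (-31/11)² = 961/121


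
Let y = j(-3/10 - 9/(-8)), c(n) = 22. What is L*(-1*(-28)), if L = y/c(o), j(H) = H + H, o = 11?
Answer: 21/10 ≈ 2.1000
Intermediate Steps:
j(H) = 2*H
y = 33/20 (y = 2*(-3/10 - 9/(-8)) = 2*(-3*1/10 - 9*(-1/8)) = 2*(-3/10 + 9/8) = 2*(33/40) = 33/20 ≈ 1.6500)
L = 3/40 (L = (33/20)/22 = (33/20)*(1/22) = 3/40 ≈ 0.075000)
L*(-1*(-28)) = 3*(-1*(-28))/40 = (3/40)*28 = 21/10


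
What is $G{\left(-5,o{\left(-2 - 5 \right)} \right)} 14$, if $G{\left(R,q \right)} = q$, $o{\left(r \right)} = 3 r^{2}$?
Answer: $2058$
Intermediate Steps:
$G{\left(-5,o{\left(-2 - 5 \right)} \right)} 14 = 3 \left(-2 - 5\right)^{2} \cdot 14 = 3 \left(-7\right)^{2} \cdot 14 = 3 \cdot 49 \cdot 14 = 147 \cdot 14 = 2058$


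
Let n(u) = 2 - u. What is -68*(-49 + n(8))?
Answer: 3740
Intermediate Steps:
-68*(-49 + n(8)) = -68*(-49 + (2 - 1*8)) = -68*(-49 + (2 - 8)) = -68*(-49 - 6) = -68*(-55) = 3740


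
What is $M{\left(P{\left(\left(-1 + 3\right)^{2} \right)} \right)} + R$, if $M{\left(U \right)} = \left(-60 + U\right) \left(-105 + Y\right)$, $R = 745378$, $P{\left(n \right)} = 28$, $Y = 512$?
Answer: $732354$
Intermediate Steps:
$M{\left(U \right)} = -24420 + 407 U$ ($M{\left(U \right)} = \left(-60 + U\right) \left(-105 + 512\right) = \left(-60 + U\right) 407 = -24420 + 407 U$)
$M{\left(P{\left(\left(-1 + 3\right)^{2} \right)} \right)} + R = \left(-24420 + 407 \cdot 28\right) + 745378 = \left(-24420 + 11396\right) + 745378 = -13024 + 745378 = 732354$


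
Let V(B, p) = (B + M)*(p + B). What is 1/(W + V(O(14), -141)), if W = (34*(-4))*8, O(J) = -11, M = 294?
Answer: -1/44104 ≈ -2.2674e-5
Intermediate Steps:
V(B, p) = (294 + B)*(B + p) (V(B, p) = (B + 294)*(p + B) = (294 + B)*(B + p))
W = -1088 (W = -136*8 = -1088)
1/(W + V(O(14), -141)) = 1/(-1088 + ((-11)**2 + 294*(-11) + 294*(-141) - 11*(-141))) = 1/(-1088 + (121 - 3234 - 41454 + 1551)) = 1/(-1088 - 43016) = 1/(-44104) = -1/44104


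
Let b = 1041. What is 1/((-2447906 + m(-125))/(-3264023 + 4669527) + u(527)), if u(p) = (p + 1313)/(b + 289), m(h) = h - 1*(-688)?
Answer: -186932032/66883883 ≈ -2.7949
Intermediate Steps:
m(h) = 688 + h (m(h) = h + 688 = 688 + h)
u(p) = 1313/1330 + p/1330 (u(p) = (p + 1313)/(1041 + 289) = (1313 + p)/1330 = (1313 + p)*(1/1330) = 1313/1330 + p/1330)
1/((-2447906 + m(-125))/(-3264023 + 4669527) + u(527)) = 1/((-2447906 + (688 - 125))/(-3264023 + 4669527) + (1313/1330 + (1/1330)*527)) = 1/((-2447906 + 563)/1405504 + (1313/1330 + 527/1330)) = 1/(-2447343*1/1405504 + 184/133) = 1/(-2447343/1405504 + 184/133) = 1/(-66883883/186932032) = -186932032/66883883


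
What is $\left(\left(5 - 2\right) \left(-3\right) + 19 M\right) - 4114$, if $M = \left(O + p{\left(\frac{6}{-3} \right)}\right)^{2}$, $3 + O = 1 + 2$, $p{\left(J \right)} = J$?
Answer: $-4047$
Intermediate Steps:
$O = 0$ ($O = -3 + \left(1 + 2\right) = -3 + 3 = 0$)
$M = 4$ ($M = \left(0 + \frac{6}{-3}\right)^{2} = \left(0 + 6 \left(- \frac{1}{3}\right)\right)^{2} = \left(0 - 2\right)^{2} = \left(-2\right)^{2} = 4$)
$\left(\left(5 - 2\right) \left(-3\right) + 19 M\right) - 4114 = \left(\left(5 - 2\right) \left(-3\right) + 19 \cdot 4\right) - 4114 = \left(3 \left(-3\right) + 76\right) - 4114 = \left(-9 + 76\right) - 4114 = 67 - 4114 = -4047$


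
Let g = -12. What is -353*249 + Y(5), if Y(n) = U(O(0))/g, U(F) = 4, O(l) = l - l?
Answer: -263692/3 ≈ -87897.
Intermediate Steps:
O(l) = 0
Y(n) = -1/3 (Y(n) = 4/(-12) = 4*(-1/12) = -1/3)
-353*249 + Y(5) = -353*249 - 1/3 = -87897 - 1/3 = -263692/3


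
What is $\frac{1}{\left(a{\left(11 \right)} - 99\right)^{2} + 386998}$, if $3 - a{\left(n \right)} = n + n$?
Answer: $\frac{1}{400922} \approx 2.4942 \cdot 10^{-6}$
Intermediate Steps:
$a{\left(n \right)} = 3 - 2 n$ ($a{\left(n \right)} = 3 - \left(n + n\right) = 3 - 2 n$)
$\frac{1}{\left(a{\left(11 \right)} - 99\right)^{2} + 386998} = \frac{1}{\left(\left(3 - 22\right) - 99\right)^{2} + 386998} = \frac{1}{\left(-19 - 99\right)^{2} + 386998} = \frac{1}{\left(-118\right)^{2} + 386998} = \frac{1}{13924 + 386998} = \frac{1}{400922}$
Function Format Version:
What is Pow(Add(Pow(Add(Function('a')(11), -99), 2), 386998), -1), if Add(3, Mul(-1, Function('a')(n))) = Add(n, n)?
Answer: Rational(1, 400922) ≈ 2.4942e-6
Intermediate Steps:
Function('a')(n) = Add(3, Mul(-2, n)) (Function('a')(n) = Add(3, Mul(-1, Add(n, n))) = Add(3, Mul(-1, Mul(2, n))) = Add(3, Mul(-2, n)))
Pow(Add(Pow(Add(Function('a')(11), -99), 2), 386998), -1) = Pow(Add(Pow(Add(Add(3, Mul(-2, 11)), -99), 2), 386998), -1) = Pow(Add(Pow(Add(Add(3, -22), -99), 2), 386998), -1) = Pow(Add(Pow(Add(-19, -99), 2), 386998), -1) = Pow(Add(Pow(-118, 2), 386998), -1) = Pow(Add(13924, 386998), -1) = Pow(400922, -1) = Rational(1, 400922)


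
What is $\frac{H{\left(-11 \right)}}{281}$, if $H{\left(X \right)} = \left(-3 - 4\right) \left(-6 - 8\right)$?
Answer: $\frac{98}{281} \approx 0.34875$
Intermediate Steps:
$H{\left(X \right)} = 98$ ($H{\left(X \right)} = \left(-7\right) \left(-14\right) = 98$)
$\frac{H{\left(-11 \right)}}{281} = \frac{98}{281}$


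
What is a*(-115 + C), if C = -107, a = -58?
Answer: 12876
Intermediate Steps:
a*(-115 + C) = -58*(-115 - 107) = -58*(-222) = 12876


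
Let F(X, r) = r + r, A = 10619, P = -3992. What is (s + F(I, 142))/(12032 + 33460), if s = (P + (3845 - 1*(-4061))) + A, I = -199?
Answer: 4939/15164 ≈ 0.32571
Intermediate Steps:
F(X, r) = 2*r
s = 14533 (s = (-3992 + (3845 - 1*(-4061))) + 10619 = (-3992 + (3845 + 4061)) + 10619 = (-3992 + 7906) + 10619 = 3914 + 10619 = 14533)
(s + F(I, 142))/(12032 + 33460) = (14533 + 2*142)/(12032 + 33460) = (14533 + 284)/45492 = 14817*(1/45492) = 4939/15164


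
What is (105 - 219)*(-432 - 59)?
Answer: 55974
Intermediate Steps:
(105 - 219)*(-432 - 59) = -114*(-491) = 55974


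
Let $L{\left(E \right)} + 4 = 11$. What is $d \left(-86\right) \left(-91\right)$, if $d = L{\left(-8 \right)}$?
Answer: $54782$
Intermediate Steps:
$L{\left(E \right)} = 7$ ($L{\left(E \right)} = -4 + 11 = 7$)
$d = 7$
$d \left(-86\right) \left(-91\right) = 7 \left(-86\right) \left(-91\right) = \left(-602\right) \left(-91\right) = 54782$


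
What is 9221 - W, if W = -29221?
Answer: 38442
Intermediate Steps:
9221 - W = 9221 - 1*(-29221) = 9221 + 29221 = 38442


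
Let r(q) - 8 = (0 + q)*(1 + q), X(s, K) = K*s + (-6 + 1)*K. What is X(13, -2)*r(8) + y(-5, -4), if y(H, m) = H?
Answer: -1285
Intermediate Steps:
X(s, K) = -5*K + K*s (X(s, K) = K*s - 5*K = -5*K + K*s)
r(q) = 8 + q*(1 + q) (r(q) = 8 + (0 + q)*(1 + q) = 8 + q*(1 + q))
X(13, -2)*r(8) + y(-5, -4) = (-2*(-5 + 13))*(8 + 8 + 8**2) - 5 = (-2*8)*(8 + 8 + 64) - 5 = -16*80 - 5 = -1280 - 5 = -1285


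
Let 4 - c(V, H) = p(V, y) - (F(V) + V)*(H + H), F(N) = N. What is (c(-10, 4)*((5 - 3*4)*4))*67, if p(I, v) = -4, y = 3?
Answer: 285152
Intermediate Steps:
c(V, H) = 8 + 4*H*V (c(V, H) = 4 - (-4 - (V + V)*(H + H)) = 4 - (-4 - 2*V*2*H) = 4 - (-4 - 4*H*V) = 4 + (4 + 4*H*V) = 8 + 4*H*V)
(c(-10, 4)*((5 - 3*4)*4))*67 = ((8 + 4*4*(-10))*((5 - 3*4)*4))*67 = ((8 - 160)*((5 - 12)*4))*67 = -(-1064)*4*67 = -152*(-28)*67 = 4256*67 = 285152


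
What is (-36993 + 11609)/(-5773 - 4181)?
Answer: 12692/4977 ≈ 2.5501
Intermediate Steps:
(-36993 + 11609)/(-5773 - 4181) = -25384/(-9954) = -25384*(-1/9954) = 12692/4977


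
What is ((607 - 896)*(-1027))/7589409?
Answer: 296803/7589409 ≈ 0.039108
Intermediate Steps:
((607 - 896)*(-1027))/7589409 = -289*(-1027)*(1/7589409) = 296803*(1/7589409) = 296803/7589409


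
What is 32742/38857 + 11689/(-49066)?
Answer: 1152319499/1906557562 ≈ 0.60440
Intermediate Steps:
32742/38857 + 11689/(-49066) = 32742*(1/38857) + 11689*(-1/49066) = 32742/38857 - 11689/49066 = 1152319499/1906557562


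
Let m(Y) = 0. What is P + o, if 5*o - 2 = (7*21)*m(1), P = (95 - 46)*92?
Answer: 22542/5 ≈ 4508.4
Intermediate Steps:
P = 4508 (P = 49*92 = 4508)
o = ⅖ (o = ⅖ + ((7*21)*0)/5 = ⅖ + (147*0)/5 = ⅖ + (⅕)*0 = ⅖ + 0 = ⅖ ≈ 0.40000)
P + o = 4508 + ⅖ = 22542/5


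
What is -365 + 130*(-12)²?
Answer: 18355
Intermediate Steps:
-365 + 130*(-12)² = -365 + 130*144 = -365 + 18720 = 18355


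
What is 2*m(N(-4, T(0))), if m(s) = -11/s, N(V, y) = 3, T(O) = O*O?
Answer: -22/3 ≈ -7.3333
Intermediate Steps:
T(O) = O²
2*m(N(-4, T(0))) = 2*(-11/3) = -22/3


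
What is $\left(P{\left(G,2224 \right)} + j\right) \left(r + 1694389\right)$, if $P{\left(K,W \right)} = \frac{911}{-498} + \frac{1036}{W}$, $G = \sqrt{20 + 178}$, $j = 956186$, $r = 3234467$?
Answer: $\frac{54372685568022946}{11537} \approx 4.7129 \cdot 10^{12}$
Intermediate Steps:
$G = 3 \sqrt{22}$ ($G = \sqrt{198} = 3 \sqrt{22} \approx 14.071$)
$P{\left(K,W \right)} = - \frac{911}{498} + \frac{1036}{W}$ ($P{\left(K,W \right)} = 911 \left(- \frac{1}{498}\right) + \frac{1036}{W} = - \frac{911}{498} + \frac{1036}{W}$)
$\left(P{\left(G,2224 \right)} + j\right) \left(r + 1694389\right) = \left(\left(- \frac{911}{498} + \frac{1036}{2224}\right) + 956186\right) \left(3234467 + 1694389\right) = \left(\left(- \frac{911}{498} + 1036 \cdot \frac{1}{2224}\right) + 956186\right) 4928856 = \left(\left(- \frac{911}{498} + \frac{259}{556}\right) + 956186\right) 4928856 = \left(- \frac{188767}{138444} + 956186\right) 4928856 = \frac{132378025817}{138444} \cdot 4928856 = \frac{54372685568022946}{11537}$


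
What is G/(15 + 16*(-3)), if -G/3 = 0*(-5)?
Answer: 0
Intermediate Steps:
G = 0 (G = -0*(-5) = -3*0 = 0)
G/(15 + 16*(-3)) = 0/(15 + 16*(-3)) = 0/(15 - 48) = 0/(-33) = 0*(-1/33) = 0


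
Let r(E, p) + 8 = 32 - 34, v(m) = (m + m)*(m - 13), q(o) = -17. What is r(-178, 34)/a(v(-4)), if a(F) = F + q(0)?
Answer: -10/119 ≈ -0.084034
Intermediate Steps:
v(m) = 2*m*(-13 + m) (v(m) = (2*m)*(-13 + m) = 2*m*(-13 + m))
r(E, p) = -10 (r(E, p) = -8 + (32 - 34) = -8 - 2 = -10)
a(F) = -17 + F (a(F) = F - 17 = -17 + F)
r(-178, 34)/a(v(-4)) = -10/(-17 + 2*(-4)*(-13 - 4)) = -10/(-17 + 2*(-4)*(-17)) = -10/(-17 + 136) = -10/119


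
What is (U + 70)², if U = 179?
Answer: 62001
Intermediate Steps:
(U + 70)² = (179 + 70)² = 249² = 62001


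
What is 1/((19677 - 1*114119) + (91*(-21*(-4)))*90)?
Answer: 1/593518 ≈ 1.6849e-6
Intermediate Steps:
1/((19677 - 1*114119) + (91*(-21*(-4)))*90) = 1/((19677 - 114119) + (91*84)*90) = 1/(-94442 + 7644*90) = 1/(-94442 + 687960) = 1/593518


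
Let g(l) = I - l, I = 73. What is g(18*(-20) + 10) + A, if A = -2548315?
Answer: -2547892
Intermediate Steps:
g(l) = 73 - l
g(18*(-20) + 10) + A = (73 - (18*(-20) + 10)) - 2548315 = (73 - (-360 + 10)) - 2548315 = (73 - 1*(-350)) - 2548315 = (73 + 350) - 2548315 = 423 - 2548315 = -2547892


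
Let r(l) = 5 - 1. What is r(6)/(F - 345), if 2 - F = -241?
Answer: -2/51 ≈ -0.039216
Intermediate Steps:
r(l) = 4
F = 243 (F = 2 - 1*(-241) = 2 + 241 = 243)
r(6)/(F - 345) = 4/(243 - 345) = 4/(-102) = -1/102*4 = -2/51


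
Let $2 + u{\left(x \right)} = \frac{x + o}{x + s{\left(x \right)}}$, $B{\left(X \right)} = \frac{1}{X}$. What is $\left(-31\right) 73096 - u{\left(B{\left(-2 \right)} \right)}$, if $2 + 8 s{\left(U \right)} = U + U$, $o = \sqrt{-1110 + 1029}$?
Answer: $- \frac{15861822}{7} + \frac{72 i}{7} \approx -2.266 \cdot 10^{6} + 10.286 i$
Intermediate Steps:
$o = 9 i$ ($o = \sqrt{-81} = 9 i \approx 9.0 i$)
$s{\left(U \right)} = - \frac{1}{4} + \frac{U}{4}$ ($s{\left(U \right)} = - \frac{1}{4} + \frac{U + U}{8} = - \frac{1}{4} + \frac{2 U}{8} = - \frac{1}{4} + \frac{U}{4}$)
$u{\left(x \right)} = -2 + \frac{x + 9 i}{- \frac{1}{4} + \frac{5 x}{4}}$ ($u{\left(x \right)} = -2 + \frac{x + 9 i}{x + \left(- \frac{1}{4} + \frac{x}{4}\right)} = -2 + \frac{x + 9 i}{- \frac{1}{4} + \frac{5 x}{4}}$)
$\left(-31\right) 73096 - u{\left(B{\left(-2 \right)} \right)} = \left(-31\right) 73096 - \frac{2 \left(1 - \frac{3}{-2} + 18 i\right)}{-1 + \frac{5}{-2}} = -2265976 - \frac{2 \left(1 - - \frac{3}{2} + 18 i\right)}{-1 + 5 \left(- \frac{1}{2}\right)} = -2265976 - \frac{2 \left(1 + \frac{3}{2} + 18 i\right)}{-1 - \frac{5}{2}} = -2265976 - \frac{2 \left(\frac{5}{2} + 18 i\right)}{- \frac{7}{2}} = -2265976 - 2 \left(- \frac{2}{7}\right) \left(\frac{5}{2} + 18 i\right) = -2265976 - \left(- \frac{10}{7} - \frac{72 i}{7}\right) = -2265976 + \left(\frac{10}{7} + \frac{72 i}{7}\right) = - \frac{15861822}{7} + \frac{72 i}{7}$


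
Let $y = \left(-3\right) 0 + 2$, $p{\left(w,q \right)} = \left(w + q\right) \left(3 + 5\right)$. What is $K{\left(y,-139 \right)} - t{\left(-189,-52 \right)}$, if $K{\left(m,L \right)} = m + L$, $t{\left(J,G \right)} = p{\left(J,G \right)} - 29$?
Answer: $1820$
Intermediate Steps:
$p{\left(w,q \right)} = 8 q + 8 w$ ($p{\left(w,q \right)} = \left(q + w\right) 8 = 8 q + 8 w$)
$y = 2$ ($y = 0 + 2 = 2$)
$t{\left(J,G \right)} = -29 + 8 G + 8 J$ ($t{\left(J,G \right)} = \left(8 G + 8 J\right) - 29 = -29 + 8 G + 8 J$)
$K{\left(m,L \right)} = L + m$
$K{\left(y,-139 \right)} - t{\left(-189,-52 \right)} = \left(-139 + 2\right) - \left(-29 + 8 \left(-52\right) + 8 \left(-189\right)\right) = -137 - \left(-29 - 416 - 1512\right) = -137 - -1957 = -137 + 1957 = 1820$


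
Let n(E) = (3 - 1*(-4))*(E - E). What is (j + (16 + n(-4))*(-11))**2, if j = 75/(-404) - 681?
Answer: 119925767809/163216 ≈ 7.3477e+5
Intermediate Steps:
n(E) = 0 (n(E) = (3 + 4)*0 = 7*0 = 0)
j = -275199/404 (j = 75*(-1/404) - 681 = -75/404 - 681 = -275199/404 ≈ -681.19)
(j + (16 + n(-4))*(-11))**2 = (-275199/404 + (16 + 0)*(-11))**2 = (-275199/404 + 16*(-11))**2 = (-275199/404 - 176)**2 = (-346303/404)**2 = 119925767809/163216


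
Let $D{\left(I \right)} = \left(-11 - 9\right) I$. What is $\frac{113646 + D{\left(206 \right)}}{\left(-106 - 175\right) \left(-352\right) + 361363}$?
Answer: $\frac{109526}{460275} \approx 0.23796$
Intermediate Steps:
$D{\left(I \right)} = - 20 I$
$\frac{113646 + D{\left(206 \right)}}{\left(-106 - 175\right) \left(-352\right) + 361363} = \frac{113646 - 4120}{\left(-106 - 175\right) \left(-352\right) + 361363} = \frac{113646 - 4120}{\left(-281\right) \left(-352\right) + 361363} = \frac{109526}{98912 + 361363} = \frac{109526}{460275}$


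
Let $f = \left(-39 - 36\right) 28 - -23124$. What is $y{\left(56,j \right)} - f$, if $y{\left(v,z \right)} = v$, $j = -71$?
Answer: $-20968$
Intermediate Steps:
$f = 21024$ ($f = \left(-75\right) 28 + 23124 = -2100 + 23124 = 21024$)
$y{\left(56,j \right)} - f = 56 - 21024 = -20968$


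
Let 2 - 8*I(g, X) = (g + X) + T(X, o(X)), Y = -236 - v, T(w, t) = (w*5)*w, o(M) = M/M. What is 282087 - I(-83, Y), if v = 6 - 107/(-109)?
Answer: 30315184551/95048 ≈ 3.1895e+5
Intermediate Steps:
v = 761/109 (v = 6 - 107*(-1)/109 = 6 - 1*(-107/109) = 6 + 107/109 = 761/109 ≈ 6.9817)
o(M) = 1
T(w, t) = 5*w**2 (T(w, t) = (5*w)*w = 5*w**2)
Y = -26485/109 (Y = -236 - 1*761/109 = -236 - 761/109 = -26485/109 ≈ -242.98)
I(g, X) = 1/4 - 5*X**2/8 - X/8 - g/8 (I(g, X) = 1/4 - ((g + X) + 5*X**2)/8 = 1/4 - ((X + g) + 5*X**2)/8 = 1/4 - (X + g + 5*X**2)/8 = 1/4 + (-5*X**2/8 - X/8 - g/8) = 1/4 - 5*X**2/8 - X/8 - g/8)
282087 - I(-83, Y) = 282087 - (1/4 - 5*(-26485/109)**2/8 - 1/8*(-26485/109) - 1/8*(-83)) = 282087 - (1/4 - 5/8*701455225/11881 + 26485/872 + 83/8) = 282087 - (1/4 - 3507276125/95048 + 26485/872 + 83/8) = 282087 - 1*(-3503379375/95048) = 282087 + 3503379375/95048 = 30315184551/95048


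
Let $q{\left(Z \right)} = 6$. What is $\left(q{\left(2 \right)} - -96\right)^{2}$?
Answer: $10404$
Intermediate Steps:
$\left(q{\left(2 \right)} - -96\right)^{2} = \left(6 - -96\right)^{2} = \left(6 + 96\right)^{2} = 102^{2} = 10404$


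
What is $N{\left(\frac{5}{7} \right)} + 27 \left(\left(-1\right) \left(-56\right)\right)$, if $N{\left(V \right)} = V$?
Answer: $\frac{10589}{7} \approx 1512.7$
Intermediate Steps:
$N{\left(\frac{5}{7} \right)} + 27 \left(\left(-1\right) \left(-56\right)\right) = \frac{5}{7} + 27 \left(\left(-1\right) \left(-56\right)\right) = 5 \cdot \frac{1}{7} + 27 \cdot 56 = \frac{5}{7} + 1512 = \frac{10589}{7}$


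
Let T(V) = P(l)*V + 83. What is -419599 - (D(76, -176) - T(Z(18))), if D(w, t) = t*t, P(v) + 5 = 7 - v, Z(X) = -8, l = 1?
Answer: -450500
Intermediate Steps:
P(v) = 2 - v (P(v) = -5 + (7 - v) = 2 - v)
T(V) = 83 + V (T(V) = (2 - 1*1)*V + 83 = (2 - 1)*V + 83 = 1*V + 83 = V + 83 = 83 + V)
D(w, t) = t²
-419599 - (D(76, -176) - T(Z(18))) = -419599 - ((-176)² - (83 - 8)) = -419599 - (30976 - 1*75) = -419599 - (30976 - 75) = -419599 - 1*30901 = -419599 - 30901 = -450500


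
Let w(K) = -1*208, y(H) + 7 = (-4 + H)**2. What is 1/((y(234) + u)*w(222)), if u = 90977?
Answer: -1/29924960 ≈ -3.3417e-8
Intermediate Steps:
y(H) = -7 + (-4 + H)**2
w(K) = -208
1/((y(234) + u)*w(222)) = 1/(((-7 + (-4 + 234)**2) + 90977)*(-208)) = -1/208/((-7 + 230**2) + 90977) = -1/208/((-7 + 52900) + 90977) = -1/208/(52893 + 90977) = -1/208/143870 = (1/143870)*(-1/208) = -1/29924960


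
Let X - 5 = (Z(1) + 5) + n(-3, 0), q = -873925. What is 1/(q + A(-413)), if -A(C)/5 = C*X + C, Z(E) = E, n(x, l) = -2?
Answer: -1/853275 ≈ -1.1720e-6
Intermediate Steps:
X = 9 (X = 5 + ((1 + 5) - 2) = 5 + (6 - 2) = 5 + 4 = 9)
A(C) = -50*C (A(C) = -5*(C*9 + C) = -5*(9*C + C) = -50*C)
1/(q + A(-413)) = 1/(-873925 - 50*(-413)) = 1/(-873925 + 20650) = 1/(-853275) = -1/853275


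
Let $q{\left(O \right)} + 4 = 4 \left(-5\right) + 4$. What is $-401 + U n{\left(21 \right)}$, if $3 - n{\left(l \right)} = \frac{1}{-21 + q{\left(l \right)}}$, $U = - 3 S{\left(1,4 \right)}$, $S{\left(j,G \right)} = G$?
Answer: $- \frac{17929}{41} \approx -437.29$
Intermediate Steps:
$q{\left(O \right)} = -20$ ($q{\left(O \right)} = -4 + \left(4 \left(-5\right) + 4\right) = -4 + \left(-20 + 4\right) = -4 - 16 = -20$)
$U = -12$ ($U = \left(-3\right) 4 = -12$)
$n{\left(l \right)} = \frac{124}{41}$ ($n{\left(l \right)} = 3 - \frac{1}{-21 - 20} = 3 - \frac{1}{-41} = 3 - - \frac{1}{41} = 3 + \frac{1}{41} = \frac{124}{41}$)
$-401 + U n{\left(21 \right)} = -401 - \frac{1488}{41} = - \frac{17929}{41}$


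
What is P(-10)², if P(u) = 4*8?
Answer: 1024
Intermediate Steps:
P(u) = 32
P(-10)² = 32² = 1024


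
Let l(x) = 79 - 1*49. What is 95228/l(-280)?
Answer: 47614/15 ≈ 3174.3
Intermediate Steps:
l(x) = 30 (l(x) = 79 - 49 = 30)
95228/l(-280) = 95228/30 = 95228*(1/30) = 47614/15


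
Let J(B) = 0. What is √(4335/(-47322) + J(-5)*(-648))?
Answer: 17*I*√78870/15774 ≈ 0.30267*I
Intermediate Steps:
√(4335/(-47322) + J(-5)*(-648)) = √(4335/(-47322) + 0*(-648)) = √(4335*(-1/47322) + 0) = √(-1445/15774 + 0) = √(-1445/15774) = 17*I*√78870/15774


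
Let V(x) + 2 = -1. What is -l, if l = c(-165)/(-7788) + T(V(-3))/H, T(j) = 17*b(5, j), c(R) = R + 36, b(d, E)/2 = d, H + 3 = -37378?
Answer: -1166063/97041076 ≈ -0.012016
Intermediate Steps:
H = -37381 (H = -3 - 37378 = -37381)
b(d, E) = 2*d
c(R) = 36 + R
V(x) = -3 (V(x) = -2 - 1 = -3)
T(j) = 170 (T(j) = 17*(2*5) = 17*10 = 170)
l = 1166063/97041076 (l = (36 - 165)/(-7788) + 170/(-37381) = -129*(-1/7788) + 170*(-1/37381) = 43/2596 - 170/37381 = 1166063/97041076 ≈ 0.012016)
-l = -1*1166063/97041076 = -1166063/97041076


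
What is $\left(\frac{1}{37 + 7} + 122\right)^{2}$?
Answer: $\frac{28826161}{1936} \approx 14890.0$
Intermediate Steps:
$\left(\frac{1}{37 + 7} + 122\right)^{2} = \left(\frac{1}{44} + 122\right)^{2} = \left(\frac{5369}{44}\right)^{2} = \frac{28826161}{1936}$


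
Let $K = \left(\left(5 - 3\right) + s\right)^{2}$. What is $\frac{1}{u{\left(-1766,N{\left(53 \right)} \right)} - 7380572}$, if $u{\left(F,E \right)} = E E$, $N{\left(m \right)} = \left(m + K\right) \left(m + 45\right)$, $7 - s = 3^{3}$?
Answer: $\frac{1}{1357626344} \approx 7.3658 \cdot 10^{-10}$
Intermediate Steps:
$s = -20$ ($s = 7 - 3^{3} = 7 - 27 = -20$)
$K = 324$ ($K = \left(\left(5 - 3\right) - 20\right)^{2} = \left(2 - 20\right)^{2} = \left(-18\right)^{2} = 324$)
$N{\left(m \right)} = \left(45 + m\right) \left(324 + m\right)$ ($N{\left(m \right)} = \left(m + 324\right) \left(m + 45\right) = \left(324 + m\right) \left(45 + m\right) = \left(45 + m\right) \left(324 + m\right)$)
$u{\left(F,E \right)} = E^{2}$
$\frac{1}{u{\left(-1766,N{\left(53 \right)} \right)} - 7380572} = \frac{1}{\left(14580 + 53^{2} + 369 \cdot 53\right)^{2} - 7380572} = \frac{1}{\left(14580 + 2809 + 19557\right)^{2} - 7380572} = \frac{1}{36946^{2} - 7380572} = \frac{1}{1365006916 - 7380572} = \frac{1}{1357626344}$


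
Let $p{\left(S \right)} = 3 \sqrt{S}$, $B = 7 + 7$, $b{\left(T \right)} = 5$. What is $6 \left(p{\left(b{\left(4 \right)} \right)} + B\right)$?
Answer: $84 + 18 \sqrt{5} \approx 124.25$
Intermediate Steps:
$B = 14$
$6 \left(p{\left(b{\left(4 \right)} \right)} + B\right) = 6 \left(3 \sqrt{5} + 14\right) = 6 \left(14 + 3 \sqrt{5}\right) = 84 + 18 \sqrt{5}$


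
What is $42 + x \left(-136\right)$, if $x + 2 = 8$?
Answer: $-774$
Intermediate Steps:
$x = 6$ ($x = -2 + 8 = 6$)
$42 + x \left(-136\right) = 42 + 6 \left(-136\right) = 42 - 816 = -774$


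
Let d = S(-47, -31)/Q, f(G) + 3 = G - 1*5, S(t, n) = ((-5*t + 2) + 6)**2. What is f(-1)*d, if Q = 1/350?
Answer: -186004350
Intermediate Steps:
Q = 1/350 ≈ 0.0028571
S(t, n) = (8 - 5*t)**2 (S(t, n) = ((2 - 5*t) + 6)**2 = (8 - 5*t)**2)
f(G) = -8 + G (f(G) = -3 + (G - 1*5) = -3 + (G - 5) = -3 + (-5 + G) = -8 + G)
d = 20667150 (d = (-8 + 5*(-47))**2/(1/350) = (-8 - 235)**2*350 = (-243)**2*350 = 59049*350 = 20667150)
f(-1)*d = (-8 - 1)*20667150 = -9*20667150 = -186004350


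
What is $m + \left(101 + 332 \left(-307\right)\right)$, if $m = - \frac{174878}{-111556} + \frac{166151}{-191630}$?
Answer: $- \frac{272087973816032}{2672184535} \approx -1.0182 \cdot 10^{5}$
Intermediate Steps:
$m = \frac{1872091273}{2672184535}$ ($m = \left(-174878\right) \left(- \frac{1}{111556}\right) + 166151 \left(- \frac{1}{191630}\right) = \frac{87439}{55778} - \frac{166151}{191630} = \frac{1872091273}{2672184535} \approx 0.70058$)
$m + \left(101 + 332 \left(-307\right)\right) = \frac{1872091273}{2672184535} + \left(101 + 332 \left(-307\right)\right) = \frac{1872091273}{2672184535} + \left(101 - 101924\right) = \frac{1872091273}{2672184535} - 101823 = - \frac{272087973816032}{2672184535}$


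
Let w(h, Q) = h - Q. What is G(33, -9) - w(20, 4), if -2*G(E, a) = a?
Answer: -23/2 ≈ -11.500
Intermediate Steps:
G(E, a) = -a/2
G(33, -9) - w(20, 4) = -½*(-9) - (20 - 1*4) = 9/2 - (20 - 4) = 9/2 - 1*16 = 9/2 - 16 = -23/2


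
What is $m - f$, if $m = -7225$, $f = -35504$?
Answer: $28279$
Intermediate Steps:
$m - f = -7225 - -35504 = -7225 + 35504 = 28279$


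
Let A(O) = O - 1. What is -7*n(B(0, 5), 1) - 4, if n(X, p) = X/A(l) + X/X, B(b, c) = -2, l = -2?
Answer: -47/3 ≈ -15.667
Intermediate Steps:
A(O) = -1 + O
n(X, p) = 1 - X/3 (n(X, p) = X/(-1 - 2) + X/X = X/(-3) + 1 = X*(-⅓) + 1 = -X/3 + 1 = 1 - X/3)
-7*n(B(0, 5), 1) - 4 = -7*(1 - ⅓*(-2)) - 4 = -7*(1 + ⅔) - 4 = -7*5/3 - 4 = -35/3 - 4 = -47/3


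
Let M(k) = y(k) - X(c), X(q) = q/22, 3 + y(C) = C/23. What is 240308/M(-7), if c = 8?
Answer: -15199481/232 ≈ -65515.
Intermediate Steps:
y(C) = -3 + C/23
X(q) = q/22 (X(q) = q*(1/22) = q/22)
M(k) = -37/11 + k/23 (M(k) = (-3 + k/23) - 8/22 = (-3 + k/23) - 1*4/11 = (-3 + k/23) - 4/11 = -37/11 + k/23)
240308/M(-7) = 240308/(-37/11 + (1/23)*(-7)) = 240308/(-37/11 - 7/23) = 240308/(-928/253) = 240308*(-253/928) = -15199481/232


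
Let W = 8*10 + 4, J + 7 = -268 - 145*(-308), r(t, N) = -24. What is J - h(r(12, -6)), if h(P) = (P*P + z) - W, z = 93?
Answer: 43800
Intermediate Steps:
J = 44385 (J = -7 + (-268 - 145*(-308)) = -7 + (-268 + 44660) = -7 + 44392 = 44385)
W = 84 (W = 80 + 4 = 84)
h(P) = 9 + P² (h(P) = (P*P + 93) - 1*84 = (P² + 93) - 84 = (93 + P²) - 84 = 9 + P²)
J - h(r(12, -6)) = 44385 - (9 + (-24)²) = 44385 - (9 + 576) = 44385 - 1*585 = 44385 - 585 = 43800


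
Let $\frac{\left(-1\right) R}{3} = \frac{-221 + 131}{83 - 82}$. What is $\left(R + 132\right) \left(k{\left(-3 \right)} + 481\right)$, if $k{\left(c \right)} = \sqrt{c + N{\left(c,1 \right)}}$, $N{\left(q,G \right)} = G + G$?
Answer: $193362 + 402 i \approx 1.9336 \cdot 10^{5} + 402.0 i$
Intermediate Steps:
$N{\left(q,G \right)} = 2 G$
$k{\left(c \right)} = \sqrt{2 + c}$ ($k{\left(c \right)} = \sqrt{c + 2 \cdot 1} = \sqrt{c + 2} = \sqrt{2 + c}$)
$R = 270$ ($R = - 3 \frac{-221 + 131}{83 - 82} = - 3 \left(- \frac{90}{1}\right) = - 3 \left(\left(-90\right) 1\right) = \left(-3\right) \left(-90\right) = 270$)
$\left(R + 132\right) \left(k{\left(-3 \right)} + 481\right) = \left(270 + 132\right) \left(\sqrt{2 - 3} + 481\right) = 402 \left(\sqrt{-1} + 481\right) = 402 \left(i + 481\right) = 402 \left(481 + i\right) = 193362 + 402 i$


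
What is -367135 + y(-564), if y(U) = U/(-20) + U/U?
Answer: -1835529/5 ≈ -3.6711e+5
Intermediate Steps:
y(U) = 1 - U/20 (y(U) = U*(-1/20) + 1 = -U/20 + 1 = 1 - U/20)
-367135 + y(-564) = -367135 + (1 - 1/20*(-564)) = -367135 + (1 + 141/5) = -367135 + 146/5 = -1835529/5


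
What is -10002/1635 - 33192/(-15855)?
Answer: -2318062/576065 ≈ -4.0240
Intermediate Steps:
-10002/1635 - 33192/(-15855) = -10002*1/1635 - 33192*(-1/15855) = -3334/545 + 11064/5285 = -2318062/576065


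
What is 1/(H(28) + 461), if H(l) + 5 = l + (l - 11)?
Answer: 1/501 ≈ 0.0019960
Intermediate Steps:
H(l) = -16 + 2*l (H(l) = -5 + (l + (l - 11)) = -5 + (l + (-11 + l)) = -5 + (-11 + 2*l) = -16 + 2*l)
1/(H(28) + 461) = 1/((-16 + 2*28) + 461) = 1/((-16 + 56) + 461) = 1/(40 + 461) = 1/501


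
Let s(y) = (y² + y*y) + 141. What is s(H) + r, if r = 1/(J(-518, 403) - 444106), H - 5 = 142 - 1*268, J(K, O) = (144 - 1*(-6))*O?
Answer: 11288310487/383656 ≈ 29423.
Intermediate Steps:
J(K, O) = 150*O (J(K, O) = (144 + 6)*O = 150*O)
H = -121 (H = 5 + (142 - 1*268) = 5 + (142 - 268) = 5 - 126 = -121)
s(y) = 141 + 2*y² (s(y) = (y² + y²) + 141 = 2*y² + 141 = 141 + 2*y²)
r = -1/383656 (r = 1/(150*403 - 444106) = 1/(60450 - 444106) = 1/(-383656) = -1/383656 ≈ -2.6065e-6)
s(H) + r = (141 + 2*(-121)²) - 1/383656 = (141 + 2*14641) - 1/383656 = (141 + 29282) - 1/383656 = 29423 - 1/383656 = 11288310487/383656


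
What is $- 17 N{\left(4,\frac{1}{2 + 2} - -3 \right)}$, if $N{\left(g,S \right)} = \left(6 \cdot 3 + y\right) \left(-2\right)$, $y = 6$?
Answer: $816$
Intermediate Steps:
$N{\left(g,S \right)} = -48$ ($N{\left(g,S \right)} = \left(6 \cdot 3 + 6\right) \left(-2\right) = \left(18 + 6\right) \left(-2\right) = 24 \left(-2\right) = -48$)
$- 17 N{\left(4,\frac{1}{2 + 2} - -3 \right)} = \left(-17\right) \left(-48\right) = 816$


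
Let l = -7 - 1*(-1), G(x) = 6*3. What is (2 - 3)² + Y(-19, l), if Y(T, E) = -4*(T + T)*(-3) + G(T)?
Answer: -437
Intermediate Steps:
G(x) = 18
l = -6 (l = -7 + 1 = -6)
Y(T, E) = 18 + 24*T (Y(T, E) = -4*(T + T)*(-3) + 18 = -8*T*(-3) + 18 = 24*T + 18 = 18 + 24*T)
(2 - 3)² + Y(-19, l) = (2 - 3)² + (18 + 24*(-19)) = (-1)² + (18 - 456) = 1 - 438 = -437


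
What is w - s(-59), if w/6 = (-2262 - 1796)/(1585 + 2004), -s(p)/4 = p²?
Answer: 49948888/3589 ≈ 13917.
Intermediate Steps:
s(p) = -4*p²
w = -24348/3589 (w = 6*((-2262 - 1796)/(1585 + 2004)) = 6*(-4058/3589) = -24348/3589 ≈ -6.7841)
w - s(-59) = -24348/3589 - (-4)*(-59)² = -24348/3589 - (-4)*3481 = -24348/3589 - 1*(-13924) = -24348/3589 + 13924 = 49948888/3589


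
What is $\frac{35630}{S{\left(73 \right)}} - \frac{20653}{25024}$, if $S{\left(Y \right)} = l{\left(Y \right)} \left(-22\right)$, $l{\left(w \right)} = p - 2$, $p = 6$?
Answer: $- \frac{111677823}{275264} \approx -405.71$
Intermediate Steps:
$l{\left(w \right)} = 4$ ($l{\left(w \right)} = 6 - 2 = 4$)
$S{\left(Y \right)} = -88$ ($S{\left(Y \right)} = 4 \left(-22\right) = -88$)
$\frac{35630}{S{\left(73 \right)}} - \frac{20653}{25024} = \frac{35630}{-88} - \frac{20653}{25024} = 35630 \left(- \frac{1}{88}\right) - \frac{20653}{25024} = - \frac{17815}{44} - \frac{20653}{25024} = - \frac{111677823}{275264}$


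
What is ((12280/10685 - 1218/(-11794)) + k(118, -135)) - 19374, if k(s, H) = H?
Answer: -245834468036/12601889 ≈ -19508.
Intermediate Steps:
((12280/10685 - 1218/(-11794)) + k(118, -135)) - 19374 = ((12280/10685 - 1218/(-11794)) - 135) - 19374 = ((12280*(1/10685) - 1218*(-1/11794)) - 135) - 19374 = ((2456/2137 + 609/5897) - 135) - 19374 = (15784465/12601889 - 135) - 19374 = -1685470550/12601889 - 19374 = -245834468036/12601889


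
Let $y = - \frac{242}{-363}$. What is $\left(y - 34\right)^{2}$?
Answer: $\frac{10000}{9} \approx 1111.1$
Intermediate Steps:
$y = \frac{2}{3}$ ($y = \left(-242\right) \left(- \frac{1}{363}\right) = \frac{2}{3} \approx 0.66667$)
$\left(y - 34\right)^{2} = \left(\frac{2}{3} - 34\right)^{2} = \left(- \frac{100}{3}\right)^{2} = \frac{10000}{9}$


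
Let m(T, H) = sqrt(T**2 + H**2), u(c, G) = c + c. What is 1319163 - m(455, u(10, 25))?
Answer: 1319163 - 5*sqrt(8297) ≈ 1.3187e+6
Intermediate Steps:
u(c, G) = 2*c
m(T, H) = sqrt(H**2 + T**2)
1319163 - m(455, u(10, 25)) = 1319163 - sqrt((2*10)**2 + 455**2) = 1319163 - sqrt(20**2 + 207025) = 1319163 - sqrt(400 + 207025) = 1319163 - sqrt(207425) = 1319163 - 5*sqrt(8297)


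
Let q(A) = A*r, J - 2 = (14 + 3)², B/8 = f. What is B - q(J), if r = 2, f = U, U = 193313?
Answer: 1545922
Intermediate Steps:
f = 193313
B = 1546504 (B = 8*193313 = 1546504)
J = 291 (J = 2 + (14 + 3)² = 2 + 17² = 2 + 289 = 291)
q(A) = 2*A (q(A) = A*2 = 2*A)
B - q(J) = 1546504 - 2*291 = 1546504 - 1*582 = 1546504 - 582 = 1545922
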